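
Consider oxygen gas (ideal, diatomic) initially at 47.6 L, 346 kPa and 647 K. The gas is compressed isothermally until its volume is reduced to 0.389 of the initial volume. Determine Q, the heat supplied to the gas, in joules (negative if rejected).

n = P₁V₁/(RT₁) = 346×47.6/(8.314×647) = 3.06 mol.
Isothermal: T stays 647 K; PV = const ⇒ V₂ = 18.5 L, P₂ = 889 kPa.
ΔU = 0 (ideal gas, T constant).
W = nRT ln(V₂/V₁) = 3.06×8.314×647×ln(0.389) = -15600 J.
Q = ΔU + W = -15600 J.

-15600 J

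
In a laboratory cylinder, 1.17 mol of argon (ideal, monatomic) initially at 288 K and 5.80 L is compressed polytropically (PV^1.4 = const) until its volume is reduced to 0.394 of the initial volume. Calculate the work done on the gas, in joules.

P₁ = nRT₁/V₁ = 1.17×8.314×288/5.80 = 483 kPa.
Polytropic n=1.4: T₂ = T₁(V₁/V₂)^(n−1) = 288×(2.54)^0.40 = 418 K; P₂ = P₁(V₁/V₂)^n = 1780 kPa.
W = (P₁V₁−P₂V₂)/(n−1) = (483×5.80−1780×2.29)/0.40 = -3160 J.
Work done on the gas = −W_by = 3160 J.

3160 J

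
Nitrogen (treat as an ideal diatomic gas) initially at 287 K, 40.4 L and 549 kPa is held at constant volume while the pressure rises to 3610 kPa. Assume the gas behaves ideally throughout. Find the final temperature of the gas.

1890 K

Isochoric: V stays 40.4 L; P/T = const ⇒ T₂ = 1890 K, P₂ = 3610 kPa.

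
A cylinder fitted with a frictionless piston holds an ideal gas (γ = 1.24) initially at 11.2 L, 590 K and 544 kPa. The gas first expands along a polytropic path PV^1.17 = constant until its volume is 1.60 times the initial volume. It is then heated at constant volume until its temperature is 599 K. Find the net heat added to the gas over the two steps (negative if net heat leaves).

3140 J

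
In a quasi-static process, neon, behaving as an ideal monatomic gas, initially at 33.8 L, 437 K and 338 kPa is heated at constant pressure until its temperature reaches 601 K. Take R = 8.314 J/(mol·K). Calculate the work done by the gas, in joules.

n = P₁V₁/(RT₁) = 338×33.8/(8.314×437) = 3.14 mol.
Isobaric: P stays 338 kPa; V/T = const ⇒ T₂ = 601 K, V₂ = 46.5 L.
W = PΔV = 338×(46.5−33.8) kPa·L = 4290 J.

4290 J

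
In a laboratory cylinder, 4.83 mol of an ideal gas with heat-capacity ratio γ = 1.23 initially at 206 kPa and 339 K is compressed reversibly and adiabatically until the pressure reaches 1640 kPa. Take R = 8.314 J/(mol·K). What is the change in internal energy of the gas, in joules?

28100 J

V₁ = nRT₁/P₁ = 4.83×8.314×339/206 = 66.1 L.
Adiabatic: T₂/T₁ = (P₂/P₁)^((γ−1)/γ) ⇒ T₂ = 339×(7.96)^0.187 = 500 K; V₂ = 12.2 L.
For an ideal gas ΔU = nCvΔT with Cv = R/(γ−1) = 36.1 J/(mol·K).
ΔU = 4.83×36.1×(500−339) = 28100 J.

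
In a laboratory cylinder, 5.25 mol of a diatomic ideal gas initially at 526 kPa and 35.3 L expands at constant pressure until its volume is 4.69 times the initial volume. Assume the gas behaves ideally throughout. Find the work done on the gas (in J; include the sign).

-68500 J

T₁ = P₁V₁/(nR) = 526×35.3/(5.25×8.314) = 425 K.
Isobaric: P stays 526 kPa; V/T = const ⇒ T₂ = 2000 K, V₂ = 166 L.
W = PΔV = 526×(166−35.3) kPa·L = 68500 J.
Work done on the gas = −W_by = -68500 J.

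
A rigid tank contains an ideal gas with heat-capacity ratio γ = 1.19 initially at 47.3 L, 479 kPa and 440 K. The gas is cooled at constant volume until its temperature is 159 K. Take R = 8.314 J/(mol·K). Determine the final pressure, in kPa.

173 kPa

Isochoric: V stays 47.3 L; P/T = const ⇒ T₂ = 159 K, P₂ = 173 kPa.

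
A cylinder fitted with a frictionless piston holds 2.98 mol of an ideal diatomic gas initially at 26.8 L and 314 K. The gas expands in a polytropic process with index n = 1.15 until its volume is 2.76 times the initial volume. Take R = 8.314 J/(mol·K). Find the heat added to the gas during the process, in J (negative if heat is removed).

4580 J

P₁ = nRT₁/V₁ = 2.98×8.314×314/26.8 = 290 kPa.
Polytropic n=1.15: T₂ = T₁(V₁/V₂)^(n−1) = 314×(0.362)^0.15 = 270 K; P₂ = P₁(V₁/V₂)^n = 90.3 kPa.
W = (P₁V₁−P₂V₂)/(n−1) = (290×26.8−90.3×74.0)/0.15 = 7330 J.
ΔU = nCvΔT = 2.98×20.8×(270−314) = -2750 J.
Q = ΔU + W = 4580 J.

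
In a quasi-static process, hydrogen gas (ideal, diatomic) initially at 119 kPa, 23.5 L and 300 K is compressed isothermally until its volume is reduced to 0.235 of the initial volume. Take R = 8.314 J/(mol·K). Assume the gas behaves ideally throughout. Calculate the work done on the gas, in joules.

n = P₁V₁/(RT₁) = 119×23.5/(8.314×300) = 1.12 mol.
Isothermal: T stays 300 K; PV = const ⇒ V₂ = 5.52 L, P₂ = 506 kPa.
W = nRT ln(V₂/V₁) = 1.12×8.314×300×ln(0.235) = -4050 J.
Work done on the gas = −W_by = 4050 J.

4050 J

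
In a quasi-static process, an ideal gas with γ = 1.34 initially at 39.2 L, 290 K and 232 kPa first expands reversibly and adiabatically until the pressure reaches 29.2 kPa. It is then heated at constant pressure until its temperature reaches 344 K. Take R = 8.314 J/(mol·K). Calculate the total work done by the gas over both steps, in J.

n = P₁V₁/(RT₁) = 232×39.2/(8.314×290) = 3.77 mol.
Step 1 — Adiabatic: T₂/T₁ = (P₂/P₁)^((γ−1)/γ) ⇒ T₂ = 290×(0.126)^0.254 = 171 K; V₂ = 184 L.
ΔU = nCvΔT = 3.77×24.5×(171−290) = -10900 J.
Q = 0 for an adiabatic process, so W = −ΔU = 10900 J.
State after step 1: P = 29.2 kPa, V = 184 L, T = 171 K.
Step 2 — Isobaric: P stays 29.2 kPa; V/T = const ⇒ T₂ = 344 K, V₂ = 369 L.
W = PΔV = 29.2×(369−184) kPa·L = 5410 J.
ΔU = nCvΔT = 3.77×24.5×(344−171) = 15900 J.
Q = ΔU + W = nCpΔT = 21300 J.
Net over both steps: W = 16400 J, Q = 21300 J, ΔU = 4980 J.

16400 J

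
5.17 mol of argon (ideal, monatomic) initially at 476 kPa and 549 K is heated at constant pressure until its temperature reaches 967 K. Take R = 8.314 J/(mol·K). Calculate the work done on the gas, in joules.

V₁ = nRT₁/P₁ = 5.17×8.314×549/476 = 49.6 L.
Isobaric: P stays 476 kPa; V/T = const ⇒ T₂ = 967 K, V₂ = 87.3 L.
W = PΔV = 476×(87.3−49.6) kPa·L = 18000 J.
Work done on the gas = −W_by = -18000 J.

-18000 J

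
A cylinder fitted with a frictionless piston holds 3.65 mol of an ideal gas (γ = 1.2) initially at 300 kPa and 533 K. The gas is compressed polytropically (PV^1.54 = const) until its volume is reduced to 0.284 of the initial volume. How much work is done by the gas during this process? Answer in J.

-29200 J

V₁ = nRT₁/P₁ = 3.65×8.314×533/300 = 53.9 L.
Polytropic n=1.54: T₂ = T₁(V₁/V₂)^(n−1) = 533×(3.52)^0.54 = 1050 K; P₂ = P₁(V₁/V₂)^n = 2080 kPa.
W = (P₁V₁−P₂V₂)/(n−1) = (300×53.9−2080×15.3)/0.54 = -29200 J.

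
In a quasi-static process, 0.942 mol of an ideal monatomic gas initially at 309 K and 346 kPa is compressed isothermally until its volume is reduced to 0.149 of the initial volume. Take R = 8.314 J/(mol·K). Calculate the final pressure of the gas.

2320 kPa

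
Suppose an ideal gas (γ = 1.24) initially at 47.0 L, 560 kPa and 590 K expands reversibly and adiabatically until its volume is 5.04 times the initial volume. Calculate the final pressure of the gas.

Adiabatic: TV^(γ−1) = const ⇒ T₂ = 590×(0.198)^0.240 = 400 K; PV^γ = const ⇒ P₂ = 75.4 kPa.

75.4 kPa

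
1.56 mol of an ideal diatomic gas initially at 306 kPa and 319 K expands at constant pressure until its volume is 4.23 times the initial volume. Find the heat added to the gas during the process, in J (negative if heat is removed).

V₁ = nRT₁/P₁ = 1.56×8.314×319/306 = 13.5 L.
Isobaric: P stays 306 kPa; V/T = const ⇒ T₂ = 1350 K, V₂ = 57.2 L.
W = PΔV = 306×(57.2−13.5) kPa·L = 13400 J.
ΔU = nCvΔT = 1.56×20.8×(1350−319) = 33400 J.
Q = ΔU + W = nCpΔT = 46800 J.

46800 J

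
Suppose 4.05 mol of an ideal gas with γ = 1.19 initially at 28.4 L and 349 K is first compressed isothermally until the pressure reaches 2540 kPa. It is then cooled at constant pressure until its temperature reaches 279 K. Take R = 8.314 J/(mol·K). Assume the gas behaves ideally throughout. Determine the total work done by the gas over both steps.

P₁ = nRT₁/V₁ = 4.05×8.314×349/28.4 = 414 kPa.
Step 1 — Isothermal: T stays 349 K; PV = const ⇒ V₂ = 4.63 L, P₂ = 2540 kPa.
ΔU = 0 (ideal gas, T constant).
W = nRT ln(V₂/V₁) = 4.05×8.314×349×ln(0.163) = -21300 J.
Q = ΔU + W = -21300 J.
State after step 1: P = 2540 kPa, V = 4.63 L, T = 349 K.
Step 2 — Isobaric: P stays 2540 kPa; V/T = const ⇒ T₂ = 279 K, V₂ = 3.70 L.
W = PΔV = 2540×(3.70−4.63) kPa·L = -2360 J.
ΔU = nCvΔT = 4.05×43.8×(279−349) = -12400 J.
Q = ΔU + W = nCpΔT = -14800 J.
Net over both steps: W = -23700 J, Q = -36100 J, ΔU = -12400 J.

-23700 J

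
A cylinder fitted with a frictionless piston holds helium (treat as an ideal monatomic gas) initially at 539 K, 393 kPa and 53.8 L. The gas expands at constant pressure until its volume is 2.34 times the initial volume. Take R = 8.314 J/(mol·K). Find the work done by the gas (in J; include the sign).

28300 J

n = P₁V₁/(RT₁) = 393×53.8/(8.314×539) = 4.72 mol.
Isobaric: P stays 393 kPa; V/T = const ⇒ T₂ = 1260 K, V₂ = 126 L.
W = PΔV = 393×(126−53.8) kPa·L = 28300 J.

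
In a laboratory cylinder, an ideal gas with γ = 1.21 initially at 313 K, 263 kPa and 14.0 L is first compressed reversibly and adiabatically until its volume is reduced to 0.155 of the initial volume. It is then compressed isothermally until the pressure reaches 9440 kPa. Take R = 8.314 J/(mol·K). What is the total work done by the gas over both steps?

n = P₁V₁/(RT₁) = 263×14.0/(8.314×313) = 1.41 mol.
Step 1 — Adiabatic: TV^(γ−1) = const ⇒ T₂ = 313×(6.45)^0.210 = 463 K; PV^γ = const ⇒ P₂ = 2510 kPa.
ΔU = nCvΔT = 1.41×39.6×(463−313) = 8400 J.
Q = 0 for an adiabatic process, so W = −ΔU = -8400 J.
State after step 1: P = 2510 kPa, V = 2.17 L, T = 463 K.
Step 2 — Isothermal: T stays 463 K; PV = const ⇒ V₂ = 0.577 L, P₂ = 9440 kPa.
ΔU = 0 (ideal gas, T constant).
W = nRT ln(V₂/V₁) = 1.41×8.314×463×ln(0.266) = -7220 J.
Q = ΔU + W = -7220 J.
Net over both steps: W = -15600 J, Q = -7220 J, ΔU = 8400 J.

-15600 J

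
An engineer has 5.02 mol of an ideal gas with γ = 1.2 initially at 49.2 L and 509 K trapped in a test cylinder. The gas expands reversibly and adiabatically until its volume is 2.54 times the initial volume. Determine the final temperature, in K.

422 K

P₁ = nRT₁/V₁ = 5.02×8.314×509/49.2 = 432 kPa.
Adiabatic: TV^(γ−1) = const ⇒ T₂ = 509×(0.394)^0.200 = 422 K; PV^γ = const ⇒ P₂ = 141 kPa.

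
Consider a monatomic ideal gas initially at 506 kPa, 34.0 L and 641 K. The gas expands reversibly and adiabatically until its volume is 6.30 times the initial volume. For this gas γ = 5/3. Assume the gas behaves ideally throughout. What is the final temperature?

188 K

Adiabatic: TV^(γ−1) = const ⇒ T₂ = 641×(0.159)^0.667 = 188 K; PV^γ = const ⇒ P₂ = 23.5 kPa.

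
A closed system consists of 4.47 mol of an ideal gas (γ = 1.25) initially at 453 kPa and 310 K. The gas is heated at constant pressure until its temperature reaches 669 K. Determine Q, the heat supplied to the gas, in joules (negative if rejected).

66700 J

V₁ = nRT₁/P₁ = 4.47×8.314×310/453 = 25.4 L.
Isobaric: P stays 453 kPa; V/T = const ⇒ T₂ = 669 K, V₂ = 54.9 L.
W = PΔV = 453×(54.9−25.4) kPa·L = 13300 J.
ΔU = nCvΔT = 4.47×33.3×(669−310) = 53400 J.
Q = ΔU + W = nCpΔT = 66700 J.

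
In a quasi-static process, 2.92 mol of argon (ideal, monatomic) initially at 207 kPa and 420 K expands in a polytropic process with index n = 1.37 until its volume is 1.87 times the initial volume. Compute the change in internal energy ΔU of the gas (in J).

-3160 J

V₁ = nRT₁/P₁ = 2.92×8.314×420/207 = 49.3 L.
Polytropic n=1.37: T₂ = T₁(V₁/V₂)^(n−1) = 420×(0.535)^0.37 = 333 K; P₂ = P₁(V₁/V₂)^n = 87.8 kPa.
For an ideal gas ΔU = nCvΔT with Cv = (3/2)R = 12.5 J/(mol·K).
ΔU = 2.92×12.5×(333−420) = -3160 J.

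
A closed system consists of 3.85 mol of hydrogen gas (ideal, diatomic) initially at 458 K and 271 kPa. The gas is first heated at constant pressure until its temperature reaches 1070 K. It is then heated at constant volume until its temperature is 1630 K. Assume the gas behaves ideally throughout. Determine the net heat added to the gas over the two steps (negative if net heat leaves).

V₁ = nRT₁/P₁ = 3.85×8.314×458/271 = 54.1 L.
Step 1 — Isobaric: P stays 271 kPa; V/T = const ⇒ T₂ = 1070 K, V₂ = 126 L.
W = PΔV = 271×(126−54.1) kPa·L = 19600 J.
ΔU = nCvΔT = 3.85×20.8×(1070−458) = 49000 J.
Q = ΔU + W = nCpΔT = 68600 J.
State after step 1: P = 271 kPa, V = 126 L, T = 1070 K.
Step 2 — Isochoric: V stays 126 L; P/T = const ⇒ T₂ = 1630 K, P₂ = 413 kPa.
W = 0 (no volume change).
ΔU = nCvΔT = 3.85×20.8×(1630−1070) = 44800 J.
Q = ΔU = 44800 J.
Net over both steps: W = 19600 J, Q = 113000 J, ΔU = 93800 J.

113000 J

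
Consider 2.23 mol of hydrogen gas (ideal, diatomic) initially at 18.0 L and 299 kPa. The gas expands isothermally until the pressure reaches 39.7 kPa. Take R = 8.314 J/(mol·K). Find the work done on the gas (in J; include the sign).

-10900 J

T₁ = P₁V₁/(nR) = 299×18.0/(2.23×8.314) = 290 K.
Isothermal: T stays 290 K; PV = const ⇒ V₂ = 136 L, P₂ = 39.7 kPa.
W = nRT ln(V₂/V₁) = 2.23×8.314×290×ln(7.53) = 10900 J.
Work done on the gas = −W_by = -10900 J.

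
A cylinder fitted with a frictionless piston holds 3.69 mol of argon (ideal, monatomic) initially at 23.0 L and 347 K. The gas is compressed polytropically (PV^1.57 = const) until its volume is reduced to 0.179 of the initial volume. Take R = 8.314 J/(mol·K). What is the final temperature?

925 K

P₁ = nRT₁/V₁ = 3.69×8.314×347/23.0 = 463 kPa.
Polytropic n=1.57: T₂ = T₁(V₁/V₂)^(n−1) = 347×(5.59)^0.57 = 925 K; P₂ = P₁(V₁/V₂)^n = 6890 kPa.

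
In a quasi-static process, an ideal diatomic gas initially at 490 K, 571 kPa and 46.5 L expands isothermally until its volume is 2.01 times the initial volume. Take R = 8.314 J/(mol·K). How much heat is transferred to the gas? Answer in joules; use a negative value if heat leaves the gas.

n = P₁V₁/(RT₁) = 571×46.5/(8.314×490) = 6.52 mol.
Isothermal: T stays 490 K; PV = const ⇒ V₂ = 93.5 L, P₂ = 284 kPa.
ΔU = 0 (ideal gas, T constant).
W = nRT ln(V₂/V₁) = 6.52×8.314×490×ln(2.01) = 18500 J.
Q = ΔU + W = 18500 J.

18500 J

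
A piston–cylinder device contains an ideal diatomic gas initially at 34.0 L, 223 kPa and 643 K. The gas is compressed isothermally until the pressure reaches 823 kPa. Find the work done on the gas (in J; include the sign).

9900 J

n = P₁V₁/(RT₁) = 223×34.0/(8.314×643) = 1.42 mol.
Isothermal: T stays 643 K; PV = const ⇒ V₂ = 9.21 L, P₂ = 823 kPa.
W = nRT ln(V₂/V₁) = 1.42×8.314×643×ln(0.271) = -9900 J.
Work done on the gas = −W_by = 9900 J.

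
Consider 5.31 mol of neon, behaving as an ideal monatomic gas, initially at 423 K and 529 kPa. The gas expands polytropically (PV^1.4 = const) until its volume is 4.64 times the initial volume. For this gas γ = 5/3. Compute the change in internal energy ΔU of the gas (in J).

-12900 J

V₁ = nRT₁/P₁ = 5.31×8.314×423/529 = 35.3 L.
Polytropic n=1.4: T₂ = T₁(V₁/V₂)^(n−1) = 423×(0.216)^0.40 = 229 K; P₂ = P₁(V₁/V₂)^n = 61.7 kPa.
For an ideal gas ΔU = nCvΔT with Cv = (3/2)R = 12.5 J/(mol·K).
ΔU = 5.31×12.5×(229−423) = -12900 J.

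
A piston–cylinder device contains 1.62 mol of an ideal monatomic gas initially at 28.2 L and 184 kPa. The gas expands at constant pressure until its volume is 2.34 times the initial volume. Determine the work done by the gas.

6950 J

T₁ = P₁V₁/(nR) = 184×28.2/(1.62×8.314) = 385 K.
Isobaric: P stays 184 kPa; V/T = const ⇒ T₂ = 901 K, V₂ = 66.0 L.
W = PΔV = 184×(66.0−28.2) kPa·L = 6950 J.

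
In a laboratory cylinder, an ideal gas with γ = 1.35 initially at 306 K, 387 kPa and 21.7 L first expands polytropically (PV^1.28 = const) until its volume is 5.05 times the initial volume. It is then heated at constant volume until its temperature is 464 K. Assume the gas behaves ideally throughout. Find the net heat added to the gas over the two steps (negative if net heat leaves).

23300 J

n = P₁V₁/(RT₁) = 387×21.7/(8.314×306) = 3.30 mol.
Step 1 — Polytropic n=1.28: T₂ = T₁(V₁/V₂)^(n−1) = 306×(0.198)^0.28 = 194 K; P₂ = P₁(V₁/V₂)^n = 48.7 kPa.
W = (P₁V₁−P₂V₂)/(n−1) = (387×21.7−48.7×110)/0.28 = 10900 J.
ΔU = nCvΔT = 3.30×23.8×(194−306) = -8750 J.
Q = ΔU + W = 2190 J.
State after step 1: P = 48.7 kPa, V = 110 L, T = 194 K.
Step 2 — Isochoric: V stays 110 L; P/T = const ⇒ T₂ = 464 K, P₂ = 116 kPa.
W = 0 (no volume change).
ΔU = nCvΔT = 3.30×23.8×(464−194) = 21100 J.
Q = ΔU = 21100 J.
Net over both steps: W = 10900 J, Q = 23300 J, ΔU = 12400 J.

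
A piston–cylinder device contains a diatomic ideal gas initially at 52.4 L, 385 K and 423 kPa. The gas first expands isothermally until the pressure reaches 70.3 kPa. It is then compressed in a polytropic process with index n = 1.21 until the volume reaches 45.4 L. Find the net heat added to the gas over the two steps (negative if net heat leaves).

14600 J

n = P₁V₁/(RT₁) = 423×52.4/(8.314×385) = 6.92 mol.
Step 1 — Isothermal: T stays 385 K; PV = const ⇒ V₂ = 315 L, P₂ = 70.3 kPa.
ΔU = 0 (ideal gas, T constant).
W = nRT ln(V₂/V₁) = 6.92×8.314×385×ln(6.02) = 39800 J.
Q = ΔU + W = 39800 J.
State after step 1: P = 70.3 kPa, V = 315 L, T = 385 K.
Step 2 — Polytropic n=1.21: T₂ = T₁(V₁/V₂)^(n−1) = 385×(6.94)^0.21 = 578 K; P₂ = P₁(V₁/V₂)^n = 733 kPa.
W = (P₁V₁−P₂V₂)/(n−1) = (70.3×315−733×45.4)/0.21 = -53000 J.
ΔU = nCvΔT = 6.92×20.8×(578−385) = 27800 J.
Q = ΔU + W = -25200 J.
Net over both steps: W = -13200 J, Q = 14600 J, ΔU = 27800 J.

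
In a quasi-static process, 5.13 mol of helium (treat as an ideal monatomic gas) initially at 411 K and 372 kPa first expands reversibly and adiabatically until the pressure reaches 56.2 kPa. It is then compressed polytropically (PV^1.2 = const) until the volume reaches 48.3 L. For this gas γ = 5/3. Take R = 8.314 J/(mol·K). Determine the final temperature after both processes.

241 K

V₁ = nRT₁/P₁ = 5.13×8.314×411/372 = 47.1 L.
Step 1 — Adiabatic: T₂/T₁ = (P₂/P₁)^((γ−1)/γ) ⇒ T₂ = 411×(0.151)^0.400 = 193 K; V₂ = 146 L.
ΔU = nCvΔT = 5.13×12.5×(193−411) = -13900 J.
Q = 0 for an adiabatic process, so W = −ΔU = 13900 J.
State after step 1: P = 56.2 kPa, V = 146 L, T = 193 K.
Step 2 — Polytropic n=1.2: T₂ = T₁(V₁/V₂)^(n−1) = 193×(3.03)^0.20 = 241 K; P₂ = P₁(V₁/V₂)^n = 213 kPa.
W = (P₁V₁−P₂V₂)/(n−1) = (56.2×146−213×48.3)/0.20 = -10200 J.
ΔU = nCvΔT = 5.13×12.5×(241−193) = 3070 J.
Q = ΔU + W = -7160 J.
Net over both steps: W = 3730 J, Q = -7160 J, ΔU = -10900 J.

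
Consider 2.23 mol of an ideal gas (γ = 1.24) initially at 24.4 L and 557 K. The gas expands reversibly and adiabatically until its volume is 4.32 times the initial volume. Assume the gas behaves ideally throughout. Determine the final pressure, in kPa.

69.0 kPa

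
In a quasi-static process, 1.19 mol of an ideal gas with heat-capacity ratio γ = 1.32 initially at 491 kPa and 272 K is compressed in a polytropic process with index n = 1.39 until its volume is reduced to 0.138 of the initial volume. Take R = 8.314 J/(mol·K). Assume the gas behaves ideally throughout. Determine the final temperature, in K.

589 K

V₁ = nRT₁/P₁ = 1.19×8.314×272/491 = 5.48 L.
Polytropic n=1.39: T₂ = T₁(V₁/V₂)^(n−1) = 272×(7.25)^0.39 = 589 K; P₂ = P₁(V₁/V₂)^n = 7700 kPa.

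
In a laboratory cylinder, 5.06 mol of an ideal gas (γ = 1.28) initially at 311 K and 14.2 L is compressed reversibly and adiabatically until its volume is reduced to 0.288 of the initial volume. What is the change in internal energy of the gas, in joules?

19500 J

P₁ = nRT₁/V₁ = 5.06×8.314×311/14.2 = 921 kPa.
Adiabatic: TV^(γ−1) = const ⇒ T₂ = 311×(3.47)^0.280 = 441 K; PV^γ = const ⇒ P₂ = 4530 kPa.
For an ideal gas ΔU = nCvΔT with Cv = R/(γ−1) = 29.7 J/(mol·K).
ΔU = 5.06×29.7×(441−311) = 19500 J.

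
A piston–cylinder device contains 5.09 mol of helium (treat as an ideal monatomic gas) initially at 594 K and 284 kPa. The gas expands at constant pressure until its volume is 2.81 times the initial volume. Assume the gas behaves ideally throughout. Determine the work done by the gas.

45500 J

V₁ = nRT₁/P₁ = 5.09×8.314×594/284 = 88.5 L.
Isobaric: P stays 284 kPa; V/T = const ⇒ T₂ = 1670 K, V₂ = 249 L.
W = PΔV = 284×(249−88.5) kPa·L = 45500 J.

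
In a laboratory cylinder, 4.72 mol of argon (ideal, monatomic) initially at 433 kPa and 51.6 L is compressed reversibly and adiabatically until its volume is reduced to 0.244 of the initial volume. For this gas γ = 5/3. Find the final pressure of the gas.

T₁ = P₁V₁/(nR) = 433×51.6/(4.72×8.314) = 569 K.
Adiabatic: TV^(γ−1) = const ⇒ T₂ = 569×(4.10)^0.667 = 1460 K; PV^γ = const ⇒ P₂ = 4540 kPa.

4540 kPa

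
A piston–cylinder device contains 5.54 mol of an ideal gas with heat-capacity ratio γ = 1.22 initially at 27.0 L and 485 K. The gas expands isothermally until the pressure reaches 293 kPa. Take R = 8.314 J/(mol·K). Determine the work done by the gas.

23200 J

P₁ = nRT₁/V₁ = 5.54×8.314×485/27.0 = 827 kPa.
Isothermal: T stays 485 K; PV = const ⇒ V₂ = 76.2 L, P₂ = 293 kPa.
W = nRT ln(V₂/V₁) = 5.54×8.314×485×ln(2.82) = 23200 J.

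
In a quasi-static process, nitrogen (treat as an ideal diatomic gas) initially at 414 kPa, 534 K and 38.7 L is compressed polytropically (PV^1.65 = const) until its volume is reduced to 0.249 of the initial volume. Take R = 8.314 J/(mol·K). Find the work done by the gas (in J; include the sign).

-36200 J

n = P₁V₁/(RT₁) = 414×38.7/(8.314×534) = 3.61 mol.
Polytropic n=1.65: T₂ = T₁(V₁/V₂)^(n−1) = 534×(4.02)^0.65 = 1320 K; P₂ = P₁(V₁/V₂)^n = 4100 kPa.
W = (P₁V₁−P₂V₂)/(n−1) = (414×38.7−4100×9.64)/0.65 = -36200 J.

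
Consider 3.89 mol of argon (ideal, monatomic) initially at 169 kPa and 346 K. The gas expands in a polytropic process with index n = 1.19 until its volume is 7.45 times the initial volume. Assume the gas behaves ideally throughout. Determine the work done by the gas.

V₁ = nRT₁/P₁ = 3.89×8.314×346/169 = 66.2 L.
Polytropic n=1.19: T₂ = T₁(V₁/V₂)^(n−1) = 346×(0.134)^0.19 = 236 K; P₂ = P₁(V₁/V₂)^n = 15.5 kPa.
W = (P₁V₁−P₂V₂)/(n−1) = (169×66.2−15.5×493)/0.19 = 18700 J.

18700 J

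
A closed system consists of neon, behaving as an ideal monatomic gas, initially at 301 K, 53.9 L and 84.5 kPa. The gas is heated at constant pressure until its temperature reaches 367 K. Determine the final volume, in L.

65.7 L

Isobaric: P stays 84.5 kPa; V/T = const ⇒ T₂ = 367 K, V₂ = 65.7 L.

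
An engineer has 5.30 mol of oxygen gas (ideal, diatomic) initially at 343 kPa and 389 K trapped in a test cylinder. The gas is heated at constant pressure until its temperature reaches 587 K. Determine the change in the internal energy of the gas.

V₁ = nRT₁/P₁ = 5.30×8.314×389/343 = 50.0 L.
Isobaric: P stays 343 kPa; V/T = const ⇒ T₂ = 587 K, V₂ = 75.4 L.
For an ideal gas ΔU = nCvΔT with Cv = (5/2)R = 20.8 J/(mol·K).
ΔU = 5.30×20.8×(587−389) = 21800 J.

21800 J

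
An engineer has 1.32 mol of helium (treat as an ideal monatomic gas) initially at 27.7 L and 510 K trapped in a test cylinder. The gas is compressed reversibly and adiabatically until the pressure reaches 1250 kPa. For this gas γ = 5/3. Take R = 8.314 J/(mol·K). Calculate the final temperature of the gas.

1060 K

P₁ = nRT₁/V₁ = 1.32×8.314×510/27.7 = 202 kPa.
Adiabatic: T₂/T₁ = (P₂/P₁)^((γ−1)/γ) ⇒ T₂ = 510×(6.19)^0.400 = 1060 K; V₂ = 9.28 L.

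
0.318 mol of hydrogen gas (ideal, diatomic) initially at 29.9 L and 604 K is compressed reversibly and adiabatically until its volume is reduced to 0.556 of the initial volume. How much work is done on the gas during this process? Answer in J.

P₁ = nRT₁/V₁ = 0.318×8.314×604/29.9 = 53.4 kPa.
Adiabatic: TV^(γ−1) = const ⇒ T₂ = 604×(1.80)^0.400 = 764 K; PV^γ = const ⇒ P₂ = 121 kPa.
ΔU = nCvΔT = 0.318×20.8×(764−604) = 1060 J.
Q = 0 for an adiabatic process, so W = −ΔU = -1060 J.
Work done on the gas = −W_by = 1060 J.

1060 J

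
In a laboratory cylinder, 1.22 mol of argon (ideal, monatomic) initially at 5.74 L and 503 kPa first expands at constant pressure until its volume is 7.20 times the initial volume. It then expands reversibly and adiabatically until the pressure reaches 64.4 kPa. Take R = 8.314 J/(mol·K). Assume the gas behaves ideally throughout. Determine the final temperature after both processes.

901 K

T₁ = P₁V₁/(nR) = 503×5.74/(1.22×8.314) = 285 K.
Step 1 — Isobaric: P stays 503 kPa; V/T = const ⇒ T₂ = 2050 K, V₂ = 41.3 L.
W = PΔV = 503×(41.3−5.74) kPa·L = 17900 J.
ΔU = nCvΔT = 1.22×12.5×(2050−285) = 26900 J.
Q = ΔU + W = nCpΔT = 44800 J.
State after step 1: P = 503 kPa, V = 41.3 L, T = 2050 K.
Step 2 — Adiabatic: T₂/T₁ = (P₂/P₁)^((γ−1)/γ) ⇒ T₂ = 2050×(0.128)^0.400 = 901 K; V₂ = 142 L.
ΔU = nCvΔT = 1.22×12.5×(901−2050) = -17500 J.
Q = 0 for an adiabatic process, so W = −ΔU = 17500 J.
Net over both steps: W = 35400 J, Q = 44800 J, ΔU = 9370 J.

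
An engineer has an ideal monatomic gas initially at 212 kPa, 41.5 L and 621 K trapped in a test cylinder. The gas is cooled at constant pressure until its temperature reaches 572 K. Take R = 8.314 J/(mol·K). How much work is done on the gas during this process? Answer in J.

694 J

n = P₁V₁/(RT₁) = 212×41.5/(8.314×621) = 1.70 mol.
Isobaric: P stays 212 kPa; V/T = const ⇒ T₂ = 572 K, V₂ = 38.2 L.
W = PΔV = 212×(38.2−41.5) kPa·L = -694 J.
Work done on the gas = −W_by = 694 J.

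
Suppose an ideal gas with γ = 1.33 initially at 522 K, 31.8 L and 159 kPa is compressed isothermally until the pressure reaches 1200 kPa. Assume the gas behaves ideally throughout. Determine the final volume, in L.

Isothermal: T stays 522 K; PV = const ⇒ V₂ = 4.21 L, P₂ = 1200 kPa.

4.21 L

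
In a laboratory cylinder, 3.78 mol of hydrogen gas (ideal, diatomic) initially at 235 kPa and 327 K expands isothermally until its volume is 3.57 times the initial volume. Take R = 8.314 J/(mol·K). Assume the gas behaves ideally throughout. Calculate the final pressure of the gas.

V₁ = nRT₁/P₁ = 3.78×8.314×327/235 = 43.7 L.
Isothermal: T stays 327 K; PV = const ⇒ V₂ = 156 L, P₂ = 65.8 kPa.

65.8 kPa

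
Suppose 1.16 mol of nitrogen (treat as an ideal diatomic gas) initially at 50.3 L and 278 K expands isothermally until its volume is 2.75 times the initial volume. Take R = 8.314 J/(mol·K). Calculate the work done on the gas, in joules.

-2710 J

P₁ = nRT₁/V₁ = 1.16×8.314×278/50.3 = 53.3 kPa.
Isothermal: T stays 278 K; PV = const ⇒ V₂ = 138 L, P₂ = 19.4 kPa.
W = nRT ln(V₂/V₁) = 1.16×8.314×278×ln(2.75) = 2710 J.
Work done on the gas = −W_by = -2710 J.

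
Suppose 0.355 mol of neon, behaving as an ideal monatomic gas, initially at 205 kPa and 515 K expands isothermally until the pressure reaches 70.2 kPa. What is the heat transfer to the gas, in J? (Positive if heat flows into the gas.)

V₁ = nRT₁/P₁ = 0.355×8.314×515/205 = 7.41 L.
Isothermal: T stays 515 K; PV = const ⇒ V₂ = 21.7 L, P₂ = 70.2 kPa.
ΔU = 0 (ideal gas, T constant).
W = nRT ln(V₂/V₁) = 0.355×8.314×515×ln(2.92) = 1630 J.
Q = ΔU + W = 1630 J.

1630 J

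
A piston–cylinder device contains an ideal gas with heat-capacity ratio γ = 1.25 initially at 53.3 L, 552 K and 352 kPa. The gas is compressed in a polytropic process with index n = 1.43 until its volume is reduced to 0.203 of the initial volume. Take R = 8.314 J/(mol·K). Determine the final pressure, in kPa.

3440 kPa

Polytropic n=1.43: T₂ = T₁(V₁/V₂)^(n−1) = 552×(4.93)^0.43 = 1100 K; P₂ = P₁(V₁/V₂)^n = 3440 kPa.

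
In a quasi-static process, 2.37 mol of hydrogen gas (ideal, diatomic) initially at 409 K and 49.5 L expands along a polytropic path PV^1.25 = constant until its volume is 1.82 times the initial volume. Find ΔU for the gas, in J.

P₁ = nRT₁/V₁ = 2.37×8.314×409/49.5 = 163 kPa.
Polytropic n=1.25: T₂ = T₁(V₁/V₂)^(n−1) = 409×(0.549)^0.25 = 352 K; P₂ = P₁(V₁/V₂)^n = 77.0 kPa.
For an ideal gas ΔU = nCvΔT with Cv = (5/2)R = 20.8 J/(mol·K).
ΔU = 2.37×20.8×(352−409) = -2800 J.

-2800 J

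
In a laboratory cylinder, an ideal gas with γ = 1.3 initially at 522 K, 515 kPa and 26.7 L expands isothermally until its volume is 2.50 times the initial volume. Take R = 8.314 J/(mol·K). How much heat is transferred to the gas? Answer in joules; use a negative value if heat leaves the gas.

n = P₁V₁/(RT₁) = 515×26.7/(8.314×522) = 3.17 mol.
Isothermal: T stays 522 K; PV = const ⇒ V₂ = 66.8 L, P₂ = 206 kPa.
ΔU = 0 (ideal gas, T constant).
W = nRT ln(V₂/V₁) = 3.17×8.314×522×ln(2.50) = 12600 J.
Q = ΔU + W = 12600 J.

12600 J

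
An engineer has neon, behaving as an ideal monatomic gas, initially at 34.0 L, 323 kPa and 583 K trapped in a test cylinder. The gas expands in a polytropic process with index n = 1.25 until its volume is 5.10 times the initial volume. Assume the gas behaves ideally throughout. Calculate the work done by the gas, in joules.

14700 J

n = P₁V₁/(RT₁) = 323×34.0/(8.314×583) = 2.27 mol.
Polytropic n=1.25: T₂ = T₁(V₁/V₂)^(n−1) = 583×(0.196)^0.25 = 388 K; P₂ = P₁(V₁/V₂)^n = 42.1 kPa.
W = (P₁V₁−P₂V₂)/(n−1) = (323×34.0−42.1×173)/0.25 = 14700 J.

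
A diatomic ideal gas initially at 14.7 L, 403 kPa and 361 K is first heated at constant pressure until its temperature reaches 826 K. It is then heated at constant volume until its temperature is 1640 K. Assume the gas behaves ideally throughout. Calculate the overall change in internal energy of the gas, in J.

n = P₁V₁/(RT₁) = 403×14.7/(8.314×361) = 1.97 mol.
Step 1 — Isobaric: P stays 403 kPa; V/T = const ⇒ T₂ = 826 K, V₂ = 33.6 L.
W = PΔV = 403×(33.6−14.7) kPa·L = 7630 J.
ΔU = nCvΔT = 1.97×20.8×(826−361) = 19100 J.
Q = ΔU + W = nCpΔT = 26700 J.
State after step 1: P = 403 kPa, V = 33.6 L, T = 826 K.
Step 2 — Isochoric: V stays 33.6 L; P/T = const ⇒ T₂ = 1640 K, P₂ = 800 kPa.
W = 0 (no volume change).
ΔU = nCvΔT = 1.97×20.8×(1640−826) = 33400 J.
Q = ΔU = 33400 J.
Net over both steps: W = 7630 J, Q = 60100 J, ΔU = 52500 J.

52500 J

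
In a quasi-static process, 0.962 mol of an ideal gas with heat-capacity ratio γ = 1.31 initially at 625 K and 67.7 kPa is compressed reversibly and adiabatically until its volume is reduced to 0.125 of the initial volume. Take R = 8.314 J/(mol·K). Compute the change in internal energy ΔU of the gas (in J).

V₁ = nRT₁/P₁ = 0.962×8.314×625/67.7 = 73.8 L.
Adiabatic: TV^(γ−1) = const ⇒ T₂ = 625×(8.00)^0.310 = 1190 K; PV^γ = const ⇒ P₂ = 1030 kPa.
For an ideal gas ΔU = nCvΔT with Cv = R/(γ−1) = 26.8 J/(mol·K).
ΔU = 0.962×26.8×(1190−625) = 14600 J.

14600 J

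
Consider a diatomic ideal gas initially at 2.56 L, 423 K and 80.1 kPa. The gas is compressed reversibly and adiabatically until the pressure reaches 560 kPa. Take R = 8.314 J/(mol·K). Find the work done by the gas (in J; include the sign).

n = P₁V₁/(RT₁) = 80.1×2.56/(8.314×423) = 0.0583 mol.
Adiabatic: T₂/T₁ = (P₂/P₁)^((γ−1)/γ) ⇒ T₂ = 423×(6.99)^0.286 = 737 K; V₂ = 0.638 L.
ΔU = nCvΔT = 0.0583×20.8×(737−423) = 381 J.
Q = 0 for an adiabatic process, so W = −ΔU = -381 J.

-381 J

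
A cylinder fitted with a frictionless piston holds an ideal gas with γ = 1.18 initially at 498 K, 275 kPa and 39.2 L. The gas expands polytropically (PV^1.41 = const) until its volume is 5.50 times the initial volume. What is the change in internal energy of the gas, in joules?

-30100 J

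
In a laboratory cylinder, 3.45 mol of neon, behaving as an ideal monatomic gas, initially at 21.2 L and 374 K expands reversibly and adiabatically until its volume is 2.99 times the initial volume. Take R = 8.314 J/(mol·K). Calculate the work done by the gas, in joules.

P₁ = nRT₁/V₁ = 3.45×8.314×374/21.2 = 506 kPa.
Adiabatic: TV^(γ−1) = const ⇒ T₂ = 374×(0.334)^0.667 = 180 K; PV^γ = const ⇒ P₂ = 81.5 kPa.
ΔU = nCvΔT = 3.45×12.5×(180−374) = -8340 J.
Q = 0 for an adiabatic process, so W = −ΔU = 8340 J.

8340 J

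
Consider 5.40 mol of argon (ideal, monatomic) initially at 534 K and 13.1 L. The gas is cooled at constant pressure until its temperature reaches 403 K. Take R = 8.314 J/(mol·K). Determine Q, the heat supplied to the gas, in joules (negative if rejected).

-14700 J

P₁ = nRT₁/V₁ = 5.40×8.314×534/13.1 = 1830 kPa.
Isobaric: P stays 1830 kPa; V/T = const ⇒ T₂ = 403 K, V₂ = 9.89 L.
W = PΔV = 1830×(9.89−13.1) kPa·L = -5880 J.
ΔU = nCvΔT = 5.40×12.5×(403−534) = -8820 J.
Q = ΔU + W = nCpΔT = -14700 J.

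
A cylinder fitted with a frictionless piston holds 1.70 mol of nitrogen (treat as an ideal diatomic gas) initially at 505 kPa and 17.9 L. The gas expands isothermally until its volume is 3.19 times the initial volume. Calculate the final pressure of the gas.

T₁ = P₁V₁/(nR) = 505×17.9/(1.70×8.314) = 640 K.
Isothermal: T stays 640 K; PV = const ⇒ V₂ = 57.1 L, P₂ = 158 kPa.

158 kPa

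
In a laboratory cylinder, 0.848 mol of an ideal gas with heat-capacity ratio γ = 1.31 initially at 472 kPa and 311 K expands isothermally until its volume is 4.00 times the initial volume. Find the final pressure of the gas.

V₁ = nRT₁/P₁ = 0.848×8.314×311/472 = 4.65 L.
Isothermal: T stays 311 K; PV = const ⇒ V₂ = 18.6 L, P₂ = 118 kPa.

118 kPa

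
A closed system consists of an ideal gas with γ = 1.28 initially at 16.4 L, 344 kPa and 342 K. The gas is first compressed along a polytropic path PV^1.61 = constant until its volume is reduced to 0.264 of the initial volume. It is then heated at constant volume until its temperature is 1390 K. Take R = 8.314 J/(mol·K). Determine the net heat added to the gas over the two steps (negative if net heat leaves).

50200 J

n = P₁V₁/(RT₁) = 344×16.4/(8.314×342) = 1.98 mol.
Step 1 — Polytropic n=1.61: T₂ = T₁(V₁/V₂)^(n−1) = 342×(3.79)^0.61 = 771 K; P₂ = P₁(V₁/V₂)^n = 2940 kPa.
W = (P₁V₁−P₂V₂)/(n−1) = (344×16.4−2940×4.33)/0.61 = -11600 J.
ΔU = nCvΔT = 1.98×29.7×(771−342) = 25300 J.
Q = ΔU + W = 13700 J.
State after step 1: P = 2940 kPa, V = 4.33 L, T = 771 K.
Step 2 — Isochoric: V stays 4.33 L; P/T = const ⇒ T₂ = 1390 K, P₂ = 5300 kPa.
W = 0 (no volume change).
ΔU = nCvΔT = 1.98×29.7×(1390−771) = 36500 J.
Q = ΔU = 36500 J.
Net over both steps: W = -11600 J, Q = 50200 J, ΔU = 61700 J.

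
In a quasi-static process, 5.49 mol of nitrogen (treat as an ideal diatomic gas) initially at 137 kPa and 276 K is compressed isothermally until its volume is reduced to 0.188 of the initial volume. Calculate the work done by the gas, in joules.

V₁ = nRT₁/P₁ = 5.49×8.314×276/137 = 92.0 L.
Isothermal: T stays 276 K; PV = const ⇒ V₂ = 17.3 L, P₂ = 729 kPa.
W = nRT ln(V₂/V₁) = 5.49×8.314×276×ln(0.188) = -21100 J.

-21100 J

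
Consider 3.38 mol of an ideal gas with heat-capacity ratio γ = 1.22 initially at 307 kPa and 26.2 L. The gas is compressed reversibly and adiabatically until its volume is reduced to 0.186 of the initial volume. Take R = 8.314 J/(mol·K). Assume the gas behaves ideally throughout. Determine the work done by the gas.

T₁ = P₁V₁/(nR) = 307×26.2/(3.38×8.314) = 286 K.
Adiabatic: TV^(γ−1) = const ⇒ T₂ = 286×(5.38)^0.220 = 414 K; PV^γ = const ⇒ P₂ = 2390 kPa.
ΔU = nCvΔT = 3.38×37.8×(414−286) = 16400 J.
Q = 0 for an adiabatic process, so W = −ΔU = -16400 J.

-16400 J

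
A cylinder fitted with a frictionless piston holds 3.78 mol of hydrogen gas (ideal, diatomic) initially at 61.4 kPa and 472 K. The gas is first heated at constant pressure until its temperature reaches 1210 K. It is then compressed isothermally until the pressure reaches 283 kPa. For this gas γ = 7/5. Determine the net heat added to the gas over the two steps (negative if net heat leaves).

23100 J

V₁ = nRT₁/P₁ = 3.78×8.314×472/61.4 = 242 L.
Step 1 — Isobaric: P stays 61.4 kPa; V/T = const ⇒ T₂ = 1210 K, V₂ = 619 L.
W = PΔV = 61.4×(619−242) kPa·L = 23200 J.
ΔU = nCvΔT = 3.78×20.8×(1210−472) = 58000 J.
Q = ΔU + W = nCpΔT = 81200 J.
State after step 1: P = 61.4 kPa, V = 619 L, T = 1210 K.
Step 2 — Isothermal: T stays 1210 K; PV = const ⇒ V₂ = 134 L, P₂ = 283 kPa.
ΔU = 0 (ideal gas, T constant).
W = nRT ln(V₂/V₁) = 3.78×8.314×1210×ln(0.217) = -58100 J.
Q = ΔU + W = -58100 J.
Net over both steps: W = -34900 J, Q = 23100 J, ΔU = 58000 J.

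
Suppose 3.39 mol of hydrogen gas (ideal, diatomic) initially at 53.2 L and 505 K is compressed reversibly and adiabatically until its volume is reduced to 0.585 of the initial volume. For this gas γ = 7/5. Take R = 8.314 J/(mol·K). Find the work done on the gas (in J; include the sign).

P₁ = nRT₁/V₁ = 3.39×8.314×505/53.2 = 268 kPa.
Adiabatic: TV^(γ−1) = const ⇒ T₂ = 505×(1.71)^0.400 = 626 K; PV^γ = const ⇒ P₂ = 567 kPa.
ΔU = nCvΔT = 3.39×20.8×(626−505) = 8510 J.
Q = 0 for an adiabatic process, so W = −ΔU = -8510 J.
Work done on the gas = −W_by = 8510 J.

8510 J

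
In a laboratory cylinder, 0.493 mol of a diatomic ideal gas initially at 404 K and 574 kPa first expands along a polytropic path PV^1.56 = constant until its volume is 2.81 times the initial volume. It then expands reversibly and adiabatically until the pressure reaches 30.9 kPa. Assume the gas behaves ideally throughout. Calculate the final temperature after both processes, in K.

156 K

V₁ = nRT₁/P₁ = 0.493×8.314×404/574 = 2.88 L.
Step 1 — Polytropic n=1.56: T₂ = T₁(V₁/V₂)^(n−1) = 404×(0.356)^0.56 = 227 K; P₂ = P₁(V₁/V₂)^n = 115 kPa.
W = (P₁V₁−P₂V₂)/(n−1) = (574×2.88−115×8.11)/0.56 = 1300 J.
ΔU = nCvΔT = 0.493×20.8×(227−404) = -1820 J.
Q = ΔU + W = -520 J.
State after step 1: P = 115 kPa, V = 8.11 L, T = 227 K.
Step 2 — Adiabatic: T₂/T₁ = (P₂/P₁)^((γ−1)/γ) ⇒ T₂ = 227×(0.270)^0.286 = 156 K; V₂ = 20.7 L.
ΔU = nCvΔT = 0.493×20.8×(156−227) = -725 J.
Q = 0 for an adiabatic process, so W = −ΔU = 725 J.
Net over both steps: W = 2020 J, Q = -520 J, ΔU = -2540 J.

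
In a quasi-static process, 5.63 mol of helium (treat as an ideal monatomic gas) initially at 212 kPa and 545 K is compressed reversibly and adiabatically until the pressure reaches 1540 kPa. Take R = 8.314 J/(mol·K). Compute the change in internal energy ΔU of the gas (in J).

46300 J

V₁ = nRT₁/P₁ = 5.63×8.314×545/212 = 120 L.
Adiabatic: T₂/T₁ = (P₂/P₁)^((γ−1)/γ) ⇒ T₂ = 545×(7.26)^0.400 = 1200 K; V₂ = 36.6 L.
For an ideal gas ΔU = nCvΔT with Cv = (3/2)R = 12.5 J/(mol·K).
ΔU = 5.63×12.5×(1200−545) = 46300 J.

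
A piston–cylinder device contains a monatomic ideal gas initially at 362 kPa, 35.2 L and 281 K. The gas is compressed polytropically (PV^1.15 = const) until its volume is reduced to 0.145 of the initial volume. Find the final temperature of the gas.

375 K

Polytropic n=1.15: T₂ = T₁(V₁/V₂)^(n−1) = 281×(6.90)^0.15 = 375 K; P₂ = P₁(V₁/V₂)^n = 3340 kPa.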